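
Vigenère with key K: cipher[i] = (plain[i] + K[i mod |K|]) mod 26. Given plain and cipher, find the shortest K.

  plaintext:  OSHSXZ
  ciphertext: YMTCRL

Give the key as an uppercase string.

KUM

  i= 0: Y-O = 10 → K
  i= 1: M-S = 20 → U
  i= 2: T-H = 12 → M
  i= 3: C-S = 10 → K
  i= 4: R-X = 20 → U
  i= 5: L-Z = 12 → M
  shifts repeat with period 3: KUM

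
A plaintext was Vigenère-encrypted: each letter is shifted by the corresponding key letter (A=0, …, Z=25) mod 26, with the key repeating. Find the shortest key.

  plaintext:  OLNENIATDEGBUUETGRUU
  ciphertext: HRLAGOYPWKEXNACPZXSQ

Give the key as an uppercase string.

  i= 0: H-O = 19 → T
  i= 1: R-L =  6 → G
  i= 2: L-N = 24 → Y
  i= 3: A-E = 22 → W
  i= 4: G-N = 19 → T
  i= 5: O-I =  6 → G
  i= 6: Y-A = 24 → Y
  i= 7: P-T = 22 → W
  i= 8: W-D = 19 → T
  i= 9: K-E =  6 → G
  i=10: E-G = 24 → Y
  i=11: X-B = 22 → W
  i=12: N-U = 19 → T
  i=13: A-U =  6 → G
  i=14: C-E = 24 → Y
  i=15: P-T = 22 → W
  i=16: Z-G = 19 → T
  i=17: X-R =  6 → G
  i=18: S-U = 24 → Y
  i=19: Q-U = 22 → W
  shifts repeat with period 4: TGYW

TGYW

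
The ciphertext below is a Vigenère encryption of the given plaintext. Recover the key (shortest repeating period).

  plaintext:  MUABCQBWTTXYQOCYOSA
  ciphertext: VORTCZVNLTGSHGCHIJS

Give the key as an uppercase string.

JURSA

  i= 0: V-M =  9 → J
  i= 1: O-U = 20 → U
  i= 2: R-A = 17 → R
  i= 3: T-B = 18 → S
  i= 4: C-C =  0 → A
  i= 5: Z-Q =  9 → J
  i= 6: V-B = 20 → U
  i= 7: N-W = 17 → R
  i= 8: L-T = 18 → S
  i= 9: T-T =  0 → A
  i=10: G-X =  9 → J
  i=11: S-Y = 20 → U
  i=12: H-Q = 17 → R
  i=13: G-O = 18 → S
  i=14: C-C =  0 → A
  i=15: H-Y =  9 → J
  i=16: I-O = 20 → U
  i=17: J-S = 17 → R
  i=18: S-A = 18 → S
  shifts repeat with period 5: JURSA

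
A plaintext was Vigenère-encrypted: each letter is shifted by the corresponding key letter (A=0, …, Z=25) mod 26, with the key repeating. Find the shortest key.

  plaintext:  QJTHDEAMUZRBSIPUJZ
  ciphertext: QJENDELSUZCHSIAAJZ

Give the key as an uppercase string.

  i= 0: Q-Q =  0 → A
  i= 1: J-J =  0 → A
  i= 2: E-T = 11 → L
  i= 3: N-H =  6 → G
  i= 4: D-D =  0 → A
  i= 5: E-E =  0 → A
  i= 6: L-A = 11 → L
  i= 7: S-M =  6 → G
  i= 8: U-U =  0 → A
  i= 9: Z-Z =  0 → A
  i=10: C-R = 11 → L
  i=11: H-B =  6 → G
  i=12: S-S =  0 → A
  i=13: I-I =  0 → A
  i=14: A-P = 11 → L
  i=15: A-U =  6 → G
  i=16: J-J =  0 → A
  i=17: Z-Z =  0 → A
  shifts repeat with period 4: AALG

AALG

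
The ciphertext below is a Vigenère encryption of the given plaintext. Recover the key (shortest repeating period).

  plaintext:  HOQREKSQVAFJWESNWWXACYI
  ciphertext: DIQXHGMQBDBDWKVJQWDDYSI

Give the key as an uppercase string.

WUAGD

  i= 0: D-H = 22 → W
  i= 1: I-O = 20 → U
  i= 2: Q-Q =  0 → A
  i= 3: X-R =  6 → G
  i= 4: H-E =  3 → D
  i= 5: G-K = 22 → W
  i= 6: M-S = 20 → U
  i= 7: Q-Q =  0 → A
  i= 8: B-V =  6 → G
  i= 9: D-A =  3 → D
  i=10: B-F = 22 → W
  i=11: D-J = 20 → U
  i=12: W-W =  0 → A
  i=13: K-E =  6 → G
  i=14: V-S =  3 → D
  i=15: J-N = 22 → W
  i=16: Q-W = 20 → U
  i=17: W-W =  0 → A
  i=18: D-X =  6 → G
  i=19: D-A =  3 → D
  i=20: Y-C = 22 → W
  i=21: S-Y = 20 → U
  i=22: I-I =  0 → A
  shifts repeat with period 5: WUAGD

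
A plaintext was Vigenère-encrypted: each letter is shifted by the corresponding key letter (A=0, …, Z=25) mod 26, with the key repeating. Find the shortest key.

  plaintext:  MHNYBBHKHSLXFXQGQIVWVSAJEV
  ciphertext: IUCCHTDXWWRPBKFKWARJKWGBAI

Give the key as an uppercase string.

  i= 0: I-M = 22 → W
  i= 1: U-H = 13 → N
  i= 2: C-N = 15 → P
  i= 3: C-Y =  4 → E
  i= 4: H-B =  6 → G
  i= 5: T-B = 18 → S
  i= 6: D-H = 22 → W
  i= 7: X-K = 13 → N
  i= 8: W-H = 15 → P
  i= 9: W-S =  4 → E
  i=10: R-L =  6 → G
  i=11: P-X = 18 → S
  i=12: B-F = 22 → W
  i=13: K-X = 13 → N
  i=14: F-Q = 15 → P
  i=15: K-G =  4 → E
  i=16: W-Q =  6 → G
  i=17: A-I = 18 → S
  i=18: R-V = 22 → W
  i=19: J-W = 13 → N
  i=20: K-V = 15 → P
  i=21: W-S =  4 → E
  i=22: G-A =  6 → G
  i=23: B-J = 18 → S
  i=24: A-E = 22 → W
  i=25: I-V = 13 → N
  shifts repeat with period 6: WNPEGS

WNPEGS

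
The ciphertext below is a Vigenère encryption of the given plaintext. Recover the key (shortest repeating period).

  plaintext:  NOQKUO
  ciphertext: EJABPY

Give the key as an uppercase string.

RVK

  i= 0: E-N = 17 → R
  i= 1: J-O = 21 → V
  i= 2: A-Q = 10 → K
  i= 3: B-K = 17 → R
  i= 4: P-U = 21 → V
  i= 5: Y-O = 10 → K
  shifts repeat with period 3: RVK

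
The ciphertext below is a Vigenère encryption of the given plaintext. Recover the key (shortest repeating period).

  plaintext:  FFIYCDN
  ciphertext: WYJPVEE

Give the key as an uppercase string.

RTB

  i= 0: W-F = 17 → R
  i= 1: Y-F = 19 → T
  i= 2: J-I =  1 → B
  i= 3: P-Y = 17 → R
  i= 4: V-C = 19 → T
  i= 5: E-D =  1 → B
  i= 6: E-N = 17 → R
  shifts repeat with period 3: RTB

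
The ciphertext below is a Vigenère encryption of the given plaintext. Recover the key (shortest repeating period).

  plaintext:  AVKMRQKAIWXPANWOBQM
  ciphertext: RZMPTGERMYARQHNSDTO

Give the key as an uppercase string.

  i= 0: R-A = 17 → R
  i= 1: Z-V =  4 → E
  i= 2: M-K =  2 → C
  i= 3: P-M =  3 → D
  i= 4: T-R =  2 → C
  i= 5: G-Q = 16 → Q
  i= 6: E-K = 20 → U
  i= 7: R-A = 17 → R
  i= 8: M-I =  4 → E
  i= 9: Y-W =  2 → C
  i=10: A-X =  3 → D
  i=11: R-P =  2 → C
  i=12: Q-A = 16 → Q
  i=13: H-N = 20 → U
  i=14: N-W = 17 → R
  i=15: S-O =  4 → E
  i=16: D-B =  2 → C
  i=17: T-Q =  3 → D
  i=18: O-M =  2 → C
  shifts repeat with period 7: RECDCQU

RECDCQU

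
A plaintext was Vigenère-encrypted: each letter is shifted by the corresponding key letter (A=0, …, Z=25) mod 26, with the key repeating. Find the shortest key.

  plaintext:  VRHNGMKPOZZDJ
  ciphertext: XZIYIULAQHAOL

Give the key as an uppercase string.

CIBL

  i= 0: X-V =  2 → C
  i= 1: Z-R =  8 → I
  i= 2: I-H =  1 → B
  i= 3: Y-N = 11 → L
  i= 4: I-G =  2 → C
  i= 5: U-M =  8 → I
  i= 6: L-K =  1 → B
  i= 7: A-P = 11 → L
  i= 8: Q-O =  2 → C
  i= 9: H-Z =  8 → I
  i=10: A-Z =  1 → B
  i=11: O-D = 11 → L
  i=12: L-J =  2 → C
  shifts repeat with period 4: CIBL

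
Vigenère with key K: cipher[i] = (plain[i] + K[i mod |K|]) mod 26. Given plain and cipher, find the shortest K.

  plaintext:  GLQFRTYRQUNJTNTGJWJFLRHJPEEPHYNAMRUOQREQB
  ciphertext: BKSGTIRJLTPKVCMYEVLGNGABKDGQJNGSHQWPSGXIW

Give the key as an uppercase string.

VZCBCPTS

  i= 0: B-G = 21 → V
  i= 1: K-L = 25 → Z
  i= 2: S-Q =  2 → C
  i= 3: G-F =  1 → B
  i= 4: T-R =  2 → C
  i= 5: I-T = 15 → P
  i= 6: R-Y = 19 → T
  i= 7: J-R = 18 → S
  i= 8: L-Q = 21 → V
  i= 9: T-U = 25 → Z
  i=10: P-N =  2 → C
  i=11: K-J =  1 → B
  i=12: V-T =  2 → C
  i=13: C-N = 15 → P
  i=14: M-T = 19 → T
  i=15: Y-G = 18 → S
  i=16: E-J = 21 → V
  i=17: V-W = 25 → Z
  i=18: L-J =  2 → C
  i=19: G-F =  1 → B
  i=20: N-L =  2 → C
  i=21: G-R = 15 → P
  i=22: A-H = 19 → T
  i=23: B-J = 18 → S
  i=24: K-P = 21 → V
  i=25: D-E = 25 → Z
  i=26: G-E =  2 → C
  i=27: Q-P =  1 → B
  i=28: J-H =  2 → C
  i=29: N-Y = 15 → P
  i=30: G-N = 19 → T
  i=31: S-A = 18 → S
  i=32: H-M = 21 → V
  i=33: Q-R = 25 → Z
  i=34: W-U =  2 → C
  i=35: P-O =  1 → B
  i=36: S-Q =  2 → C
  i=37: G-R = 15 → P
  i=38: X-E = 19 → T
  i=39: I-Q = 18 → S
  i=40: W-B = 21 → V
  shifts repeat with period 8: VZCBCPTS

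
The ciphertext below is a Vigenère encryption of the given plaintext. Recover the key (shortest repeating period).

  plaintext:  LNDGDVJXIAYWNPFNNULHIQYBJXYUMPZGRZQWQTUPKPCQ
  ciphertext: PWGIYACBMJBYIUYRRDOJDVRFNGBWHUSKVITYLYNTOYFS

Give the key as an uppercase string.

  i= 0: P-L =  4 → E
  i= 1: W-N =  9 → J
  i= 2: G-D =  3 → D
  i= 3: I-G =  2 → C
  i= 4: Y-D = 21 → V
  i= 5: A-V =  5 → F
  i= 6: C-J = 19 → T
  i= 7: B-X =  4 → E
  i= 8: M-I =  4 → E
  i= 9: J-A =  9 → J
  i=10: B-Y =  3 → D
  i=11: Y-W =  2 → C
  i=12: I-N = 21 → V
  i=13: U-P =  5 → F
  i=14: Y-F = 19 → T
  i=15: R-N =  4 → E
  i=16: R-N =  4 → E
  i=17: D-U =  9 → J
  i=18: O-L =  3 → D
  i=19: J-H =  2 → C
  i=20: D-I = 21 → V
  i=21: V-Q =  5 → F
  i=22: R-Y = 19 → T
  i=23: F-B =  4 → E
  i=24: N-J =  4 → E
  i=25: G-X =  9 → J
  i=26: B-Y =  3 → D
  i=27: W-U =  2 → C
  i=28: H-M = 21 → V
  i=29: U-P =  5 → F
  i=30: S-Z = 19 → T
  i=31: K-G =  4 → E
  i=32: V-R =  4 → E
  i=33: I-Z =  9 → J
  i=34: T-Q =  3 → D
  i=35: Y-W =  2 → C
  i=36: L-Q = 21 → V
  i=37: Y-T =  5 → F
  i=38: N-U = 19 → T
  i=39: T-P =  4 → E
  i=40: O-K =  4 → E
  i=41: Y-P =  9 → J
  i=42: F-C =  3 → D
  i=43: S-Q =  2 → C
  shifts repeat with period 8: EJDCVFTE

EJDCVFTE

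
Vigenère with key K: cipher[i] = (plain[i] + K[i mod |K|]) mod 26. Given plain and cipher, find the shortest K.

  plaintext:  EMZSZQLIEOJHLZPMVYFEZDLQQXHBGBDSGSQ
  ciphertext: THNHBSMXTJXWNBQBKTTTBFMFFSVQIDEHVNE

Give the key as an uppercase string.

  i= 0: T-E = 15 → P
  i= 1: H-M = 21 → V
  i= 2: N-Z = 14 → O
  i= 3: H-S = 15 → P
  i= 4: B-Z =  2 → C
  i= 5: S-Q =  2 → C
  i= 6: M-L =  1 → B
  i= 7: X-I = 15 → P
  i= 8: T-E = 15 → P
  i= 9: J-O = 21 → V
  i=10: X-J = 14 → O
  i=11: W-H = 15 → P
  i=12: N-L =  2 → C
  i=13: B-Z =  2 → C
  i=14: Q-P =  1 → B
  i=15: B-M = 15 → P
  i=16: K-V = 15 → P
  i=17: T-Y = 21 → V
  i=18: T-F = 14 → O
  i=19: T-E = 15 → P
  i=20: B-Z =  2 → C
  i=21: F-D =  2 → C
  i=22: M-L =  1 → B
  i=23: F-Q = 15 → P
  i=24: F-Q = 15 → P
  i=25: S-X = 21 → V
  i=26: V-H = 14 → O
  i=27: Q-B = 15 → P
  i=28: I-G =  2 → C
  i=29: D-B =  2 → C
  i=30: E-D =  1 → B
  i=31: H-S = 15 → P
  i=32: V-G = 15 → P
  i=33: N-S = 21 → V
  i=34: E-Q = 14 → O
  shifts repeat with period 8: PVOPCCBP

PVOPCCBP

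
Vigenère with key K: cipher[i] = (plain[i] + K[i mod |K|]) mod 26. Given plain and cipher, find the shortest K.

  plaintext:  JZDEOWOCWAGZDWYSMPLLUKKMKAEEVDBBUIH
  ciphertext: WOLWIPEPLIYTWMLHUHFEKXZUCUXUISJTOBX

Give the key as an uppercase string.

NPISUTQ

  i= 0: W-J = 13 → N
  i= 1: O-Z = 15 → P
  i= 2: L-D =  8 → I
  i= 3: W-E = 18 → S
  i= 4: I-O = 20 → U
  i= 5: P-W = 19 → T
  i= 6: E-O = 16 → Q
  i= 7: P-C = 13 → N
  i= 8: L-W = 15 → P
  i= 9: I-A =  8 → I
  i=10: Y-G = 18 → S
  i=11: T-Z = 20 → U
  i=12: W-D = 19 → T
  i=13: M-W = 16 → Q
  i=14: L-Y = 13 → N
  i=15: H-S = 15 → P
  i=16: U-M =  8 → I
  i=17: H-P = 18 → S
  i=18: F-L = 20 → U
  i=19: E-L = 19 → T
  i=20: K-U = 16 → Q
  i=21: X-K = 13 → N
  i=22: Z-K = 15 → P
  i=23: U-M =  8 → I
  i=24: C-K = 18 → S
  i=25: U-A = 20 → U
  i=26: X-E = 19 → T
  i=27: U-E = 16 → Q
  i=28: I-V = 13 → N
  i=29: S-D = 15 → P
  i=30: J-B =  8 → I
  i=31: T-B = 18 → S
  i=32: O-U = 20 → U
  i=33: B-I = 19 → T
  i=34: X-H = 16 → Q
  shifts repeat with period 7: NPISUTQ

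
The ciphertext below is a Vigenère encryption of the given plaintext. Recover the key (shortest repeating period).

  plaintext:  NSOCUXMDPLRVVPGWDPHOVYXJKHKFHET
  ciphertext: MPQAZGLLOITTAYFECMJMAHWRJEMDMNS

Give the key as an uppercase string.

ZXCYFJZI

  i= 0: M-N = 25 → Z
  i= 1: P-S = 23 → X
  i= 2: Q-O =  2 → C
  i= 3: A-C = 24 → Y
  i= 4: Z-U =  5 → F
  i= 5: G-X =  9 → J
  i= 6: L-M = 25 → Z
  i= 7: L-D =  8 → I
  i= 8: O-P = 25 → Z
  i= 9: I-L = 23 → X
  i=10: T-R =  2 → C
  i=11: T-V = 24 → Y
  i=12: A-V =  5 → F
  i=13: Y-P =  9 → J
  i=14: F-G = 25 → Z
  i=15: E-W =  8 → I
  i=16: C-D = 25 → Z
  i=17: M-P = 23 → X
  i=18: J-H =  2 → C
  i=19: M-O = 24 → Y
  i=20: A-V =  5 → F
  i=21: H-Y =  9 → J
  i=22: W-X = 25 → Z
  i=23: R-J =  8 → I
  i=24: J-K = 25 → Z
  i=25: E-H = 23 → X
  i=26: M-K =  2 → C
  i=27: D-F = 24 → Y
  i=28: M-H =  5 → F
  i=29: N-E =  9 → J
  i=30: S-T = 25 → Z
  shifts repeat with period 8: ZXCYFJZI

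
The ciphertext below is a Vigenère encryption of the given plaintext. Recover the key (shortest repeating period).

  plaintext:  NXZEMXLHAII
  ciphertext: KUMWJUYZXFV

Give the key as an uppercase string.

  i= 0: K-N = 23 → X
  i= 1: U-X = 23 → X
  i= 2: M-Z = 13 → N
  i= 3: W-E = 18 → S
  i= 4: J-M = 23 → X
  i= 5: U-X = 23 → X
  i= 6: Y-L = 13 → N
  i= 7: Z-H = 18 → S
  i= 8: X-A = 23 → X
  i= 9: F-I = 23 → X
  i=10: V-I = 13 → N
  shifts repeat with period 4: XXNS

XXNS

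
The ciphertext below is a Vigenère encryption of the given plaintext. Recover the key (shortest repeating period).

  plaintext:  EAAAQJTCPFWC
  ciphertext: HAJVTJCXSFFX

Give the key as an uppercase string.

DAJV

  i= 0: H-E =  3 → D
  i= 1: A-A =  0 → A
  i= 2: J-A =  9 → J
  i= 3: V-A = 21 → V
  i= 4: T-Q =  3 → D
  i= 5: J-J =  0 → A
  i= 6: C-T =  9 → J
  i= 7: X-C = 21 → V
  i= 8: S-P =  3 → D
  i= 9: F-F =  0 → A
  i=10: F-W =  9 → J
  i=11: X-C = 21 → V
  shifts repeat with period 4: DAJV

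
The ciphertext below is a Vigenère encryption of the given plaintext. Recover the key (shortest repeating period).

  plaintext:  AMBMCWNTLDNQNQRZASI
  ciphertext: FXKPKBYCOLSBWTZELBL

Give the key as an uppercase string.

FLJDI

  i= 0: F-A =  5 → F
  i= 1: X-M = 11 → L
  i= 2: K-B =  9 → J
  i= 3: P-M =  3 → D
  i= 4: K-C =  8 → I
  i= 5: B-W =  5 → F
  i= 6: Y-N = 11 → L
  i= 7: C-T =  9 → J
  i= 8: O-L =  3 → D
  i= 9: L-D =  8 → I
  i=10: S-N =  5 → F
  i=11: B-Q = 11 → L
  i=12: W-N =  9 → J
  i=13: T-Q =  3 → D
  i=14: Z-R =  8 → I
  i=15: E-Z =  5 → F
  i=16: L-A = 11 → L
  i=17: B-S =  9 → J
  i=18: L-I =  3 → D
  shifts repeat with period 5: FLJDI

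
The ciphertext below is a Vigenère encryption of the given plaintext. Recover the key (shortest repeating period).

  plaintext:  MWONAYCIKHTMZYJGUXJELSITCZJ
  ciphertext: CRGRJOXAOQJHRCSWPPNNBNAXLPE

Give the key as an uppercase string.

QVSEJ

  i= 0: C-M = 16 → Q
  i= 1: R-W = 21 → V
  i= 2: G-O = 18 → S
  i= 3: R-N =  4 → E
  i= 4: J-A =  9 → J
  i= 5: O-Y = 16 → Q
  i= 6: X-C = 21 → V
  i= 7: A-I = 18 → S
  i= 8: O-K =  4 → E
  i= 9: Q-H =  9 → J
  i=10: J-T = 16 → Q
  i=11: H-M = 21 → V
  i=12: R-Z = 18 → S
  i=13: C-Y =  4 → E
  i=14: S-J =  9 → J
  i=15: W-G = 16 → Q
  i=16: P-U = 21 → V
  i=17: P-X = 18 → S
  i=18: N-J =  4 → E
  i=19: N-E =  9 → J
  i=20: B-L = 16 → Q
  i=21: N-S = 21 → V
  i=22: A-I = 18 → S
  i=23: X-T =  4 → E
  i=24: L-C =  9 → J
  i=25: P-Z = 16 → Q
  i=26: E-J = 21 → V
  shifts repeat with period 5: QVSEJ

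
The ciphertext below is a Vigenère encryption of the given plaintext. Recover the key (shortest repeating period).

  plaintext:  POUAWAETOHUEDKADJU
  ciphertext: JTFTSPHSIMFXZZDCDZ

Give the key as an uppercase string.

  i= 0: J-P = 20 → U
  i= 1: T-O =  5 → F
  i= 2: F-U = 11 → L
  i= 3: T-A = 19 → T
  i= 4: S-W = 22 → W
  i= 5: P-A = 15 → P
  i= 6: H-E =  3 → D
  i= 7: S-T = 25 → Z
  i= 8: I-O = 20 → U
  i= 9: M-H =  5 → F
  i=10: F-U = 11 → L
  i=11: X-E = 19 → T
  i=12: Z-D = 22 → W
  i=13: Z-K = 15 → P
  i=14: D-A =  3 → D
  i=15: C-D = 25 → Z
  i=16: D-J = 20 → U
  i=17: Z-U =  5 → F
  shifts repeat with period 8: UFLTWPDZ

UFLTWPDZ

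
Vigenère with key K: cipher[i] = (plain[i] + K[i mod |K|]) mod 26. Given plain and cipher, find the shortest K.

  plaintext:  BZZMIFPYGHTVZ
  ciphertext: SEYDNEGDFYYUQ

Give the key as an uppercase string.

  i= 0: S-B = 17 → R
  i= 1: E-Z =  5 → F
  i= 2: Y-Z = 25 → Z
  i= 3: D-M = 17 → R
  i= 4: N-I =  5 → F
  i= 5: E-F = 25 → Z
  i= 6: G-P = 17 → R
  i= 7: D-Y =  5 → F
  i= 8: F-G = 25 → Z
  i= 9: Y-H = 17 → R
  i=10: Y-T =  5 → F
  i=11: U-V = 25 → Z
  i=12: Q-Z = 17 → R
  shifts repeat with period 3: RFZ

RFZ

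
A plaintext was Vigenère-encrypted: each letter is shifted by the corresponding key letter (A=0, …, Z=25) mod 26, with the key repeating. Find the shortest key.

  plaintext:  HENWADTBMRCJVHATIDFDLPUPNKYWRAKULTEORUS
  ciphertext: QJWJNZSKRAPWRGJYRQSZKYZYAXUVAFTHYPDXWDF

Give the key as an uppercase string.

JFJNNWZ

  i= 0: Q-H =  9 → J
  i= 1: J-E =  5 → F
  i= 2: W-N =  9 → J
  i= 3: J-W = 13 → N
  i= 4: N-A = 13 → N
  i= 5: Z-D = 22 → W
  i= 6: S-T = 25 → Z
  i= 7: K-B =  9 → J
  i= 8: R-M =  5 → F
  i= 9: A-R =  9 → J
  i=10: P-C = 13 → N
  i=11: W-J = 13 → N
  i=12: R-V = 22 → W
  i=13: G-H = 25 → Z
  i=14: J-A =  9 → J
  i=15: Y-T =  5 → F
  i=16: R-I =  9 → J
  i=17: Q-D = 13 → N
  i=18: S-F = 13 → N
  i=19: Z-D = 22 → W
  i=20: K-L = 25 → Z
  i=21: Y-P =  9 → J
  i=22: Z-U =  5 → F
  i=23: Y-P =  9 → J
  i=24: A-N = 13 → N
  i=25: X-K = 13 → N
  i=26: U-Y = 22 → W
  i=27: V-W = 25 → Z
  i=28: A-R =  9 → J
  i=29: F-A =  5 → F
  i=30: T-K =  9 → J
  i=31: H-U = 13 → N
  i=32: Y-L = 13 → N
  i=33: P-T = 22 → W
  i=34: D-E = 25 → Z
  i=35: X-O =  9 → J
  i=36: W-R =  5 → F
  i=37: D-U =  9 → J
  i=38: F-S = 13 → N
  shifts repeat with period 7: JFJNNWZ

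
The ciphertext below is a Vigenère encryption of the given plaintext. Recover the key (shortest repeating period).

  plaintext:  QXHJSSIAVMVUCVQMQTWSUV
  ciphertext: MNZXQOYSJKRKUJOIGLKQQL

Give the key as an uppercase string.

  i= 0: M-Q = 22 → W
  i= 1: N-X = 16 → Q
  i= 2: Z-H = 18 → S
  i= 3: X-J = 14 → O
  i= 4: Q-S = 24 → Y
  i= 5: O-S = 22 → W
  i= 6: Y-I = 16 → Q
  i= 7: S-A = 18 → S
  i= 8: J-V = 14 → O
  i= 9: K-M = 24 → Y
  i=10: R-V = 22 → W
  i=11: K-U = 16 → Q
  i=12: U-C = 18 → S
  i=13: J-V = 14 → O
  i=14: O-Q = 24 → Y
  i=15: I-M = 22 → W
  i=16: G-Q = 16 → Q
  i=17: L-T = 18 → S
  i=18: K-W = 14 → O
  i=19: Q-S = 24 → Y
  i=20: Q-U = 22 → W
  i=21: L-V = 16 → Q
  shifts repeat with period 5: WQSOY

WQSOY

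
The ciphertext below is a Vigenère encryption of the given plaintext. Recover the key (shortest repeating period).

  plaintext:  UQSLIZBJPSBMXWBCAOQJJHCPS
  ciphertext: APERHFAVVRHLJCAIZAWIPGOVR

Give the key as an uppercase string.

GZMGZ

  i= 0: A-U =  6 → G
  i= 1: P-Q = 25 → Z
  i= 2: E-S = 12 → M
  i= 3: R-L =  6 → G
  i= 4: H-I = 25 → Z
  i= 5: F-Z =  6 → G
  i= 6: A-B = 25 → Z
  i= 7: V-J = 12 → M
  i= 8: V-P =  6 → G
  i= 9: R-S = 25 → Z
  i=10: H-B =  6 → G
  i=11: L-M = 25 → Z
  i=12: J-X = 12 → M
  i=13: C-W =  6 → G
  i=14: A-B = 25 → Z
  i=15: I-C =  6 → G
  i=16: Z-A = 25 → Z
  i=17: A-O = 12 → M
  i=18: W-Q =  6 → G
  i=19: I-J = 25 → Z
  i=20: P-J =  6 → G
  i=21: G-H = 25 → Z
  i=22: O-C = 12 → M
  i=23: V-P =  6 → G
  i=24: R-S = 25 → Z
  shifts repeat with period 5: GZMGZ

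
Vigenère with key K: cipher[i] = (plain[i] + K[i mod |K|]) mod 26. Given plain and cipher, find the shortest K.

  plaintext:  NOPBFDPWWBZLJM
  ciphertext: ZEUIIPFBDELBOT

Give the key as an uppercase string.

MQFHD

  i= 0: Z-N = 12 → M
  i= 1: E-O = 16 → Q
  i= 2: U-P =  5 → F
  i= 3: I-B =  7 → H
  i= 4: I-F =  3 → D
  i= 5: P-D = 12 → M
  i= 6: F-P = 16 → Q
  i= 7: B-W =  5 → F
  i= 8: D-W =  7 → H
  i= 9: E-B =  3 → D
  i=10: L-Z = 12 → M
  i=11: B-L = 16 → Q
  i=12: O-J =  5 → F
  i=13: T-M =  7 → H
  shifts repeat with period 5: MQFHD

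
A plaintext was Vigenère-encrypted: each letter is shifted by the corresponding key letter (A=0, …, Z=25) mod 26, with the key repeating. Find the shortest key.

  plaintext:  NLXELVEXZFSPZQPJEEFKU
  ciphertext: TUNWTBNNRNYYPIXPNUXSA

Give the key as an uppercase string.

GJQSI

  i= 0: T-N =  6 → G
  i= 1: U-L =  9 → J
  i= 2: N-X = 16 → Q
  i= 3: W-E = 18 → S
  i= 4: T-L =  8 → I
  i= 5: B-V =  6 → G
  i= 6: N-E =  9 → J
  i= 7: N-X = 16 → Q
  i= 8: R-Z = 18 → S
  i= 9: N-F =  8 → I
  i=10: Y-S =  6 → G
  i=11: Y-P =  9 → J
  i=12: P-Z = 16 → Q
  i=13: I-Q = 18 → S
  i=14: X-P =  8 → I
  i=15: P-J =  6 → G
  i=16: N-E =  9 → J
  i=17: U-E = 16 → Q
  i=18: X-F = 18 → S
  i=19: S-K =  8 → I
  i=20: A-U =  6 → G
  shifts repeat with period 5: GJQSI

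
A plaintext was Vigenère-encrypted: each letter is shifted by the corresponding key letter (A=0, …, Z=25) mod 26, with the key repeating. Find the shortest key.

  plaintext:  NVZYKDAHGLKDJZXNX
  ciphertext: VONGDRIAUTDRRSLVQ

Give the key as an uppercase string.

ITO

  i= 0: V-N =  8 → I
  i= 1: O-V = 19 → T
  i= 2: N-Z = 14 → O
  i= 3: G-Y =  8 → I
  i= 4: D-K = 19 → T
  i= 5: R-D = 14 → O
  i= 6: I-A =  8 → I
  i= 7: A-H = 19 → T
  i= 8: U-G = 14 → O
  i= 9: T-L =  8 → I
  i=10: D-K = 19 → T
  i=11: R-D = 14 → O
  i=12: R-J =  8 → I
  i=13: S-Z = 19 → T
  i=14: L-X = 14 → O
  i=15: V-N =  8 → I
  i=16: Q-X = 19 → T
  shifts repeat with period 3: ITO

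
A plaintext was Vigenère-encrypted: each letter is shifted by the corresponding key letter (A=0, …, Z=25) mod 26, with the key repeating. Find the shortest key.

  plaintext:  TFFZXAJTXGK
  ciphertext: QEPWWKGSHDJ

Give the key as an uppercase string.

XZK

  i= 0: Q-T = 23 → X
  i= 1: E-F = 25 → Z
  i= 2: P-F = 10 → K
  i= 3: W-Z = 23 → X
  i= 4: W-X = 25 → Z
  i= 5: K-A = 10 → K
  i= 6: G-J = 23 → X
  i= 7: S-T = 25 → Z
  i= 8: H-X = 10 → K
  i= 9: D-G = 23 → X
  i=10: J-K = 25 → Z
  shifts repeat with period 3: XZK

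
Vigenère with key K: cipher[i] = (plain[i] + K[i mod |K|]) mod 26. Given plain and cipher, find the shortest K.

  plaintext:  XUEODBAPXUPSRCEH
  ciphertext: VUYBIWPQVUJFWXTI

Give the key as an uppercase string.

YAUNFVPB

  i= 0: V-X = 24 → Y
  i= 1: U-U =  0 → A
  i= 2: Y-E = 20 → U
  i= 3: B-O = 13 → N
  i= 4: I-D =  5 → F
  i= 5: W-B = 21 → V
  i= 6: P-A = 15 → P
  i= 7: Q-P =  1 → B
  i= 8: V-X = 24 → Y
  i= 9: U-U =  0 → A
  i=10: J-P = 20 → U
  i=11: F-S = 13 → N
  i=12: W-R =  5 → F
  i=13: X-C = 21 → V
  i=14: T-E = 15 → P
  i=15: I-H =  1 → B
  shifts repeat with period 8: YAUNFVPB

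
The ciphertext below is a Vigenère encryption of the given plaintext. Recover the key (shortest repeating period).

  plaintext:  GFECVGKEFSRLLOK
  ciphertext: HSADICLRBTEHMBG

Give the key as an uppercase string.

  i= 0: H-G =  1 → B
  i= 1: S-F = 13 → N
  i= 2: A-E = 22 → W
  i= 3: D-C =  1 → B
  i= 4: I-V = 13 → N
  i= 5: C-G = 22 → W
  i= 6: L-K =  1 → B
  i= 7: R-E = 13 → N
  i= 8: B-F = 22 → W
  i= 9: T-S =  1 → B
  i=10: E-R = 13 → N
  i=11: H-L = 22 → W
  i=12: M-L =  1 → B
  i=13: B-O = 13 → N
  i=14: G-K = 22 → W
  shifts repeat with period 3: BNW

BNW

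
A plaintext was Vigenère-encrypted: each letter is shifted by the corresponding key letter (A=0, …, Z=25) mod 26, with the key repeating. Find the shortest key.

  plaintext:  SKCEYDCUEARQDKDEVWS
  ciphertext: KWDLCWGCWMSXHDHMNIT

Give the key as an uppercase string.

  i= 0: K-S = 18 → S
  i= 1: W-K = 12 → M
  i= 2: D-C =  1 → B
  i= 3: L-E =  7 → H
  i= 4: C-Y =  4 → E
  i= 5: W-D = 19 → T
  i= 6: G-C =  4 → E
  i= 7: C-U =  8 → I
  i= 8: W-E = 18 → S
  i= 9: M-A = 12 → M
  i=10: S-R =  1 → B
  i=11: X-Q =  7 → H
  i=12: H-D =  4 → E
  i=13: D-K = 19 → T
  i=14: H-D =  4 → E
  i=15: M-E =  8 → I
  i=16: N-V = 18 → S
  i=17: I-W = 12 → M
  i=18: T-S =  1 → B
  shifts repeat with period 8: SMBHETEI

SMBHETEI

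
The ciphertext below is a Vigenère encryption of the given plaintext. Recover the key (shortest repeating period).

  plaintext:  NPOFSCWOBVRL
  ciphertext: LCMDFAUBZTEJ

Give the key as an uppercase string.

  i= 0: L-N = 24 → Y
  i= 1: C-P = 13 → N
  i= 2: M-O = 24 → Y
  i= 3: D-F = 24 → Y
  i= 4: F-S = 13 → N
  i= 5: A-C = 24 → Y
  i= 6: U-W = 24 → Y
  i= 7: B-O = 13 → N
  i= 8: Z-B = 24 → Y
  i= 9: T-V = 24 → Y
  i=10: E-R = 13 → N
  i=11: J-L = 24 → Y
  shifts repeat with period 3: YNY

YNY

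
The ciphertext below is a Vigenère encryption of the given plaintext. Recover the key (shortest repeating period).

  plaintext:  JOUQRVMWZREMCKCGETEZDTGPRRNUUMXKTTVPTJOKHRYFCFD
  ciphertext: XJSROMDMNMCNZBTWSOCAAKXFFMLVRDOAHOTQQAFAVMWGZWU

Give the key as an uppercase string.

OVYBXRRQ

  i= 0: X-J = 14 → O
  i= 1: J-O = 21 → V
  i= 2: S-U = 24 → Y
  i= 3: R-Q =  1 → B
  i= 4: O-R = 23 → X
  i= 5: M-V = 17 → R
  i= 6: D-M = 17 → R
  i= 7: M-W = 16 → Q
  i= 8: N-Z = 14 → O
  i= 9: M-R = 21 → V
  i=10: C-E = 24 → Y
  i=11: N-M =  1 → B
  i=12: Z-C = 23 → X
  i=13: B-K = 17 → R
  i=14: T-C = 17 → R
  i=15: W-G = 16 → Q
  i=16: S-E = 14 → O
  i=17: O-T = 21 → V
  i=18: C-E = 24 → Y
  i=19: A-Z =  1 → B
  i=20: A-D = 23 → X
  i=21: K-T = 17 → R
  i=22: X-G = 17 → R
  i=23: F-P = 16 → Q
  i=24: F-R = 14 → O
  i=25: M-R = 21 → V
  i=26: L-N = 24 → Y
  i=27: V-U =  1 → B
  i=28: R-U = 23 → X
  i=29: D-M = 17 → R
  i=30: O-X = 17 → R
  i=31: A-K = 16 → Q
  i=32: H-T = 14 → O
  i=33: O-T = 21 → V
  i=34: T-V = 24 → Y
  i=35: Q-P =  1 → B
  i=36: Q-T = 23 → X
  i=37: A-J = 17 → R
  i=38: F-O = 17 → R
  i=39: A-K = 16 → Q
  i=40: V-H = 14 → O
  i=41: M-R = 21 → V
  i=42: W-Y = 24 → Y
  i=43: G-F =  1 → B
  i=44: Z-C = 23 → X
  i=45: W-F = 17 → R
  i=46: U-D = 17 → R
  shifts repeat with period 8: OVYBXRRQ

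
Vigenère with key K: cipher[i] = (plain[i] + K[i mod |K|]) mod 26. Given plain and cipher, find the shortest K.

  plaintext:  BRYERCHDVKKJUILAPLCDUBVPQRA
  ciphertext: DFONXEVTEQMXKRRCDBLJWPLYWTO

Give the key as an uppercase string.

  i= 0: D-B =  2 → C
  i= 1: F-R = 14 → O
  i= 2: O-Y = 16 → Q
  i= 3: N-E =  9 → J
  i= 4: X-R =  6 → G
  i= 5: E-C =  2 → C
  i= 6: V-H = 14 → O
  i= 7: T-D = 16 → Q
  i= 8: E-V =  9 → J
  i= 9: Q-K =  6 → G
  i=10: M-K =  2 → C
  i=11: X-J = 14 → O
  i=12: K-U = 16 → Q
  i=13: R-I =  9 → J
  i=14: R-L =  6 → G
  i=15: C-A =  2 → C
  i=16: D-P = 14 → O
  i=17: B-L = 16 → Q
  i=18: L-C =  9 → J
  i=19: J-D =  6 → G
  i=20: W-U =  2 → C
  i=21: P-B = 14 → O
  i=22: L-V = 16 → Q
  i=23: Y-P =  9 → J
  i=24: W-Q =  6 → G
  i=25: T-R =  2 → C
  i=26: O-A = 14 → O
  shifts repeat with period 5: COQJG

COQJG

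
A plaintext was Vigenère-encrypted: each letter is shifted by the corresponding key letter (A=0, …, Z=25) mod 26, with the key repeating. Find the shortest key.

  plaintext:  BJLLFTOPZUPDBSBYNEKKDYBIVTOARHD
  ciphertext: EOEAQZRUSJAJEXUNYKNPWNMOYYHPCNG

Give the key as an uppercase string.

  i= 0: E-B =  3 → D
  i= 1: O-J =  5 → F
  i= 2: E-L = 19 → T
  i= 3: A-L = 15 → P
  i= 4: Q-F = 11 → L
  i= 5: Z-T =  6 → G
  i= 6: R-O =  3 → D
  i= 7: U-P =  5 → F
  i= 8: S-Z = 19 → T
  i= 9: J-U = 15 → P
  i=10: A-P = 11 → L
  i=11: J-D =  6 → G
  i=12: E-B =  3 → D
  i=13: X-S =  5 → F
  i=14: U-B = 19 → T
  i=15: N-Y = 15 → P
  i=16: Y-N = 11 → L
  i=17: K-E =  6 → G
  i=18: N-K =  3 → D
  i=19: P-K =  5 → F
  i=20: W-D = 19 → T
  i=21: N-Y = 15 → P
  i=22: M-B = 11 → L
  i=23: O-I =  6 → G
  i=24: Y-V =  3 → D
  i=25: Y-T =  5 → F
  i=26: H-O = 19 → T
  i=27: P-A = 15 → P
  i=28: C-R = 11 → L
  i=29: N-H =  6 → G
  i=30: G-D =  3 → D
  shifts repeat with period 6: DFTPLG

DFTPLG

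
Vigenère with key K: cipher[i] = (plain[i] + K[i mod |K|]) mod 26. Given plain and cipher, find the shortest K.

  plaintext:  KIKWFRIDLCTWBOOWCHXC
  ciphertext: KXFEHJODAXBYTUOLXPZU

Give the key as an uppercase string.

  i= 0: K-K =  0 → A
  i= 1: X-I = 15 → P
  i= 2: F-K = 21 → V
  i= 3: E-W =  8 → I
  i= 4: H-F =  2 → C
  i= 5: J-R = 18 → S
  i= 6: O-I =  6 → G
  i= 7: D-D =  0 → A
  i= 8: A-L = 15 → P
  i= 9: X-C = 21 → V
  i=10: B-T =  8 → I
  i=11: Y-W =  2 → C
  i=12: T-B = 18 → S
  i=13: U-O =  6 → G
  i=14: O-O =  0 → A
  i=15: L-W = 15 → P
  i=16: X-C = 21 → V
  i=17: P-H =  8 → I
  i=18: Z-X =  2 → C
  i=19: U-C = 18 → S
  shifts repeat with period 7: APVICSG

APVICSG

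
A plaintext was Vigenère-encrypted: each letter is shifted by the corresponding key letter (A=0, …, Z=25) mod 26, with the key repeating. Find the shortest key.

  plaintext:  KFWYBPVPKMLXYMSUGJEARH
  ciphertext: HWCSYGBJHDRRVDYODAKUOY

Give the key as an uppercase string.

XRGU

  i= 0: H-K = 23 → X
  i= 1: W-F = 17 → R
  i= 2: C-W =  6 → G
  i= 3: S-Y = 20 → U
  i= 4: Y-B = 23 → X
  i= 5: G-P = 17 → R
  i= 6: B-V =  6 → G
  i= 7: J-P = 20 → U
  i= 8: H-K = 23 → X
  i= 9: D-M = 17 → R
  i=10: R-L =  6 → G
  i=11: R-X = 20 → U
  i=12: V-Y = 23 → X
  i=13: D-M = 17 → R
  i=14: Y-S =  6 → G
  i=15: O-U = 20 → U
  i=16: D-G = 23 → X
  i=17: A-J = 17 → R
  i=18: K-E =  6 → G
  i=19: U-A = 20 → U
  i=20: O-R = 23 → X
  i=21: Y-H = 17 → R
  shifts repeat with period 4: XRGU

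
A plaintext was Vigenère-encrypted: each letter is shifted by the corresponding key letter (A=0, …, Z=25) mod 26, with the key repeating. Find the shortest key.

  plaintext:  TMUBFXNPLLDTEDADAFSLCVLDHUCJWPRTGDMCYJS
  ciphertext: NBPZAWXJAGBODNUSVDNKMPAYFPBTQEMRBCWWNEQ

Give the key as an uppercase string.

UPVYVZK

  i= 0: N-T = 20 → U
  i= 1: B-M = 15 → P
  i= 2: P-U = 21 → V
  i= 3: Z-B = 24 → Y
  i= 4: A-F = 21 → V
  i= 5: W-X = 25 → Z
  i= 6: X-N = 10 → K
  i= 7: J-P = 20 → U
  i= 8: A-L = 15 → P
  i= 9: G-L = 21 → V
  i=10: B-D = 24 → Y
  i=11: O-T = 21 → V
  i=12: D-E = 25 → Z
  i=13: N-D = 10 → K
  i=14: U-A = 20 → U
  i=15: S-D = 15 → P
  i=16: V-A = 21 → V
  i=17: D-F = 24 → Y
  i=18: N-S = 21 → V
  i=19: K-L = 25 → Z
  i=20: M-C = 10 → K
  i=21: P-V = 20 → U
  i=22: A-L = 15 → P
  i=23: Y-D = 21 → V
  i=24: F-H = 24 → Y
  i=25: P-U = 21 → V
  i=26: B-C = 25 → Z
  i=27: T-J = 10 → K
  i=28: Q-W = 20 → U
  i=29: E-P = 15 → P
  i=30: M-R = 21 → V
  i=31: R-T = 24 → Y
  i=32: B-G = 21 → V
  i=33: C-D = 25 → Z
  i=34: W-M = 10 → K
  i=35: W-C = 20 → U
  i=36: N-Y = 15 → P
  i=37: E-J = 21 → V
  i=38: Q-S = 24 → Y
  shifts repeat with period 7: UPVYVZK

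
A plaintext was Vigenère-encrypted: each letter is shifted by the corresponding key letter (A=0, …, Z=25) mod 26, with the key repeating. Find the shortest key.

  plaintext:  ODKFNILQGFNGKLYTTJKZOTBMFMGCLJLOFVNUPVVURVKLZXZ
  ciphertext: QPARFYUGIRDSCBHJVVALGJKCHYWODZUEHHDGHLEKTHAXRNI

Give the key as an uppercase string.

CMQMSQJQ

  i= 0: Q-O =  2 → C
  i= 1: P-D = 12 → M
  i= 2: A-K = 16 → Q
  i= 3: R-F = 12 → M
  i= 4: F-N = 18 → S
  i= 5: Y-I = 16 → Q
  i= 6: U-L =  9 → J
  i= 7: G-Q = 16 → Q
  i= 8: I-G =  2 → C
  i= 9: R-F = 12 → M
  i=10: D-N = 16 → Q
  i=11: S-G = 12 → M
  i=12: C-K = 18 → S
  i=13: B-L = 16 → Q
  i=14: H-Y =  9 → J
  i=15: J-T = 16 → Q
  i=16: V-T =  2 → C
  i=17: V-J = 12 → M
  i=18: A-K = 16 → Q
  i=19: L-Z = 12 → M
  i=20: G-O = 18 → S
  i=21: J-T = 16 → Q
  i=22: K-B =  9 → J
  i=23: C-M = 16 → Q
  i=24: H-F =  2 → C
  i=25: Y-M = 12 → M
  i=26: W-G = 16 → Q
  i=27: O-C = 12 → M
  i=28: D-L = 18 → S
  i=29: Z-J = 16 → Q
  i=30: U-L =  9 → J
  i=31: E-O = 16 → Q
  i=32: H-F =  2 → C
  i=33: H-V = 12 → M
  i=34: D-N = 16 → Q
  i=35: G-U = 12 → M
  i=36: H-P = 18 → S
  i=37: L-V = 16 → Q
  i=38: E-V =  9 → J
  i=39: K-U = 16 → Q
  i=40: T-R =  2 → C
  i=41: H-V = 12 → M
  i=42: A-K = 16 → Q
  i=43: X-L = 12 → M
  i=44: R-Z = 18 → S
  i=45: N-X = 16 → Q
  i=46: I-Z =  9 → J
  shifts repeat with period 8: CMQMSQJQ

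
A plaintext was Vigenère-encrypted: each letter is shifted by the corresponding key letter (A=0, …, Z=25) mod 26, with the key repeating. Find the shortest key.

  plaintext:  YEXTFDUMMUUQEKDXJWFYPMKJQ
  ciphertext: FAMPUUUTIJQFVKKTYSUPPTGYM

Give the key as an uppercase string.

HWPWPRA

  i= 0: F-Y =  7 → H
  i= 1: A-E = 22 → W
  i= 2: M-X = 15 → P
  i= 3: P-T = 22 → W
  i= 4: U-F = 15 → P
  i= 5: U-D = 17 → R
  i= 6: U-U =  0 → A
  i= 7: T-M =  7 → H
  i= 8: I-M = 22 → W
  i= 9: J-U = 15 → P
  i=10: Q-U = 22 → W
  i=11: F-Q = 15 → P
  i=12: V-E = 17 → R
  i=13: K-K =  0 → A
  i=14: K-D =  7 → H
  i=15: T-X = 22 → W
  i=16: Y-J = 15 → P
  i=17: S-W = 22 → W
  i=18: U-F = 15 → P
  i=19: P-Y = 17 → R
  i=20: P-P =  0 → A
  i=21: T-M =  7 → H
  i=22: G-K = 22 → W
  i=23: Y-J = 15 → P
  i=24: M-Q = 22 → W
  shifts repeat with period 7: HWPWPRA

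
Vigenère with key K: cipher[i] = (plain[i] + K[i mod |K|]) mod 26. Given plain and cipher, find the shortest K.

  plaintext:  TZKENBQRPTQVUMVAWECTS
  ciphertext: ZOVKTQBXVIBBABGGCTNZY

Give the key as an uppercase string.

GPLG

  i= 0: Z-T =  6 → G
  i= 1: O-Z = 15 → P
  i= 2: V-K = 11 → L
  i= 3: K-E =  6 → G
  i= 4: T-N =  6 → G
  i= 5: Q-B = 15 → P
  i= 6: B-Q = 11 → L
  i= 7: X-R =  6 → G
  i= 8: V-P =  6 → G
  i= 9: I-T = 15 → P
  i=10: B-Q = 11 → L
  i=11: B-V =  6 → G
  i=12: A-U =  6 → G
  i=13: B-M = 15 → P
  i=14: G-V = 11 → L
  i=15: G-A =  6 → G
  i=16: C-W =  6 → G
  i=17: T-E = 15 → P
  i=18: N-C = 11 → L
  i=19: Z-T =  6 → G
  i=20: Y-S =  6 → G
  shifts repeat with period 4: GPLG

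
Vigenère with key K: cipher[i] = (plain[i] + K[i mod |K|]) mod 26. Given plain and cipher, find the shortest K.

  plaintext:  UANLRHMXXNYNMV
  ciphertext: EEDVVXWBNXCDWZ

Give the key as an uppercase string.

  i= 0: E-U = 10 → K
  i= 1: E-A =  4 → E
  i= 2: D-N = 16 → Q
  i= 3: V-L = 10 → K
  i= 4: V-R =  4 → E
  i= 5: X-H = 16 → Q
  i= 6: W-M = 10 → K
  i= 7: B-X =  4 → E
  i= 8: N-X = 16 → Q
  i= 9: X-N = 10 → K
  i=10: C-Y =  4 → E
  i=11: D-N = 16 → Q
  i=12: W-M = 10 → K
  i=13: Z-V =  4 → E
  shifts repeat with period 3: KEQ

KEQ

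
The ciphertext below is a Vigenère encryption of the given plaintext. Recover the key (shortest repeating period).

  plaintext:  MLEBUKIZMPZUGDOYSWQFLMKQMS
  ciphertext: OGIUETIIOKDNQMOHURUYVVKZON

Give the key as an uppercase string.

CVETKJAJ

  i= 0: O-M =  2 → C
  i= 1: G-L = 21 → V
  i= 2: I-E =  4 → E
  i= 3: U-B = 19 → T
  i= 4: E-U = 10 → K
  i= 5: T-K =  9 → J
  i= 6: I-I =  0 → A
  i= 7: I-Z =  9 → J
  i= 8: O-M =  2 → C
  i= 9: K-P = 21 → V
  i=10: D-Z =  4 → E
  i=11: N-U = 19 → T
  i=12: Q-G = 10 → K
  i=13: M-D =  9 → J
  i=14: O-O =  0 → A
  i=15: H-Y =  9 → J
  i=16: U-S =  2 → C
  i=17: R-W = 21 → V
  i=18: U-Q =  4 → E
  i=19: Y-F = 19 → T
  i=20: V-L = 10 → K
  i=21: V-M =  9 → J
  i=22: K-K =  0 → A
  i=23: Z-Q =  9 → J
  i=24: O-M =  2 → C
  i=25: N-S = 21 → V
  shifts repeat with period 8: CVETKJAJ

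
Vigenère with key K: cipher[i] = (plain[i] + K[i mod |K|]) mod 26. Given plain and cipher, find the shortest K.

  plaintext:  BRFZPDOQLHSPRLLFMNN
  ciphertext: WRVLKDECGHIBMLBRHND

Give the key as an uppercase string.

VAQM

  i= 0: W-B = 21 → V
  i= 1: R-R =  0 → A
  i= 2: V-F = 16 → Q
  i= 3: L-Z = 12 → M
  i= 4: K-P = 21 → V
  i= 5: D-D =  0 → A
  i= 6: E-O = 16 → Q
  i= 7: C-Q = 12 → M
  i= 8: G-L = 21 → V
  i= 9: H-H =  0 → A
  i=10: I-S = 16 → Q
  i=11: B-P = 12 → M
  i=12: M-R = 21 → V
  i=13: L-L =  0 → A
  i=14: B-L = 16 → Q
  i=15: R-F = 12 → M
  i=16: H-M = 21 → V
  i=17: N-N =  0 → A
  i=18: D-N = 16 → Q
  shifts repeat with period 4: VAQM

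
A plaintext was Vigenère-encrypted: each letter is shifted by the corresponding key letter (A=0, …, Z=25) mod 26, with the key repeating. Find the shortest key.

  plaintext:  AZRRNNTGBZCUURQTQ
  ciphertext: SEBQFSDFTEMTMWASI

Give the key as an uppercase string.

  i= 0: S-A = 18 → S
  i= 1: E-Z =  5 → F
  i= 2: B-R = 10 → K
  i= 3: Q-R = 25 → Z
  i= 4: F-N = 18 → S
  i= 5: S-N =  5 → F
  i= 6: D-T = 10 → K
  i= 7: F-G = 25 → Z
  i= 8: T-B = 18 → S
  i= 9: E-Z =  5 → F
  i=10: M-C = 10 → K
  i=11: T-U = 25 → Z
  i=12: M-U = 18 → S
  i=13: W-R =  5 → F
  i=14: A-Q = 10 → K
  i=15: S-T = 25 → Z
  i=16: I-Q = 18 → S
  shifts repeat with period 4: SFKZ

SFKZ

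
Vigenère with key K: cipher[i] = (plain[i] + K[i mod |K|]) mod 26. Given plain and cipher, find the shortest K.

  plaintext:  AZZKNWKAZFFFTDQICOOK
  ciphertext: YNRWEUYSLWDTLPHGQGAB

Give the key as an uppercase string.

  i= 0: Y-A = 24 → Y
  i= 1: N-Z = 14 → O
  i= 2: R-Z = 18 → S
  i= 3: W-K = 12 → M
  i= 4: E-N = 17 → R
  i= 5: U-W = 24 → Y
  i= 6: Y-K = 14 → O
  i= 7: S-A = 18 → S
  i= 8: L-Z = 12 → M
  i= 9: W-F = 17 → R
  i=10: D-F = 24 → Y
  i=11: T-F = 14 → O
  i=12: L-T = 18 → S
  i=13: P-D = 12 → M
  i=14: H-Q = 17 → R
  i=15: G-I = 24 → Y
  i=16: Q-C = 14 → O
  i=17: G-O = 18 → S
  i=18: A-O = 12 → M
  i=19: B-K = 17 → R
  shifts repeat with period 5: YOSMR

YOSMR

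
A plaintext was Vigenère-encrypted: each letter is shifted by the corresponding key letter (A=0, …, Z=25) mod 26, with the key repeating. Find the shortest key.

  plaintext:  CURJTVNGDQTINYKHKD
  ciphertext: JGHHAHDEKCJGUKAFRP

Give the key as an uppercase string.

HMQY

  i= 0: J-C =  7 → H
  i= 1: G-U = 12 → M
  i= 2: H-R = 16 → Q
  i= 3: H-J = 24 → Y
  i= 4: A-T =  7 → H
  i= 5: H-V = 12 → M
  i= 6: D-N = 16 → Q
  i= 7: E-G = 24 → Y
  i= 8: K-D =  7 → H
  i= 9: C-Q = 12 → M
  i=10: J-T = 16 → Q
  i=11: G-I = 24 → Y
  i=12: U-N =  7 → H
  i=13: K-Y = 12 → M
  i=14: A-K = 16 → Q
  i=15: F-H = 24 → Y
  i=16: R-K =  7 → H
  i=17: P-D = 12 → M
  shifts repeat with period 4: HMQY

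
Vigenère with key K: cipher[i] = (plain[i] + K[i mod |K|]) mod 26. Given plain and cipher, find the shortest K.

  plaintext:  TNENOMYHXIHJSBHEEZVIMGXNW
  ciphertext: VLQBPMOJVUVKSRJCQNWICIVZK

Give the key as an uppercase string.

  i= 0: V-T =  2 → C
  i= 1: L-N = 24 → Y
  i= 2: Q-E = 12 → M
  i= 3: B-N = 14 → O
  i= 4: P-O =  1 → B
  i= 5: M-M =  0 → A
  i= 6: O-Y = 16 → Q
  i= 7: J-H =  2 → C
  i= 8: V-X = 24 → Y
  i= 9: U-I = 12 → M
  i=10: V-H = 14 → O
  i=11: K-J =  1 → B
  i=12: S-S =  0 → A
  i=13: R-B = 16 → Q
  i=14: J-H =  2 → C
  i=15: C-E = 24 → Y
  i=16: Q-E = 12 → M
  i=17: N-Z = 14 → O
  i=18: W-V =  1 → B
  i=19: I-I =  0 → A
  i=20: C-M = 16 → Q
  i=21: I-G =  2 → C
  i=22: V-X = 24 → Y
  i=23: Z-N = 12 → M
  i=24: K-W = 14 → O
  shifts repeat with period 7: CYMOBAQ

CYMOBAQ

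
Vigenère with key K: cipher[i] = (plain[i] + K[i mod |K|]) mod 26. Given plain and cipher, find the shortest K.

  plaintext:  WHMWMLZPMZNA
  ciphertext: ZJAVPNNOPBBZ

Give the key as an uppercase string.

DCOZ

  i= 0: Z-W =  3 → D
  i= 1: J-H =  2 → C
  i= 2: A-M = 14 → O
  i= 3: V-W = 25 → Z
  i= 4: P-M =  3 → D
  i= 5: N-L =  2 → C
  i= 6: N-Z = 14 → O
  i= 7: O-P = 25 → Z
  i= 8: P-M =  3 → D
  i= 9: B-Z =  2 → C
  i=10: B-N = 14 → O
  i=11: Z-A = 25 → Z
  shifts repeat with period 4: DCOZ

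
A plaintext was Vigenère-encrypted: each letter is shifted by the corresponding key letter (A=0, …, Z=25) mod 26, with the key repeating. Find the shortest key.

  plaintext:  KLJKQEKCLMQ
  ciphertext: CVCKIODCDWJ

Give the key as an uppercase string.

SKTA

  i= 0: C-K = 18 → S
  i= 1: V-L = 10 → K
  i= 2: C-J = 19 → T
  i= 3: K-K =  0 → A
  i= 4: I-Q = 18 → S
  i= 5: O-E = 10 → K
  i= 6: D-K = 19 → T
  i= 7: C-C =  0 → A
  i= 8: D-L = 18 → S
  i= 9: W-M = 10 → K
  i=10: J-Q = 19 → T
  shifts repeat with period 4: SKTA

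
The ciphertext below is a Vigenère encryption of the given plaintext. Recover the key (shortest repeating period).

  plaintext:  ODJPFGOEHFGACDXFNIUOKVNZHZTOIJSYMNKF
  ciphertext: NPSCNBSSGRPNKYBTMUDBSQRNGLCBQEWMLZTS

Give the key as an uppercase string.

  i= 0: N-O = 25 → Z
  i= 1: P-D = 12 → M
  i= 2: S-J =  9 → J
  i= 3: C-P = 13 → N
  i= 4: N-F =  8 → I
  i= 5: B-G = 21 → V
  i= 6: S-O =  4 → E
  i= 7: S-E = 14 → O
  i= 8: G-H = 25 → Z
  i= 9: R-F = 12 → M
  i=10: P-G =  9 → J
  i=11: N-A = 13 → N
  i=12: K-C =  8 → I
  i=13: Y-D = 21 → V
  i=14: B-X =  4 → E
  i=15: T-F = 14 → O
  i=16: M-N = 25 → Z
  i=17: U-I = 12 → M
  i=18: D-U =  9 → J
  i=19: B-O = 13 → N
  i=20: S-K =  8 → I
  i=21: Q-V = 21 → V
  i=22: R-N =  4 → E
  i=23: N-Z = 14 → O
  i=24: G-H = 25 → Z
  i=25: L-Z = 12 → M
  i=26: C-T =  9 → J
  i=27: B-O = 13 → N
  i=28: Q-I =  8 → I
  i=29: E-J = 21 → V
  i=30: W-S =  4 → E
  i=31: M-Y = 14 → O
  i=32: L-M = 25 → Z
  i=33: Z-N = 12 → M
  i=34: T-K =  9 → J
  i=35: S-F = 13 → N
  shifts repeat with period 8: ZMJNIVEO

ZMJNIVEO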